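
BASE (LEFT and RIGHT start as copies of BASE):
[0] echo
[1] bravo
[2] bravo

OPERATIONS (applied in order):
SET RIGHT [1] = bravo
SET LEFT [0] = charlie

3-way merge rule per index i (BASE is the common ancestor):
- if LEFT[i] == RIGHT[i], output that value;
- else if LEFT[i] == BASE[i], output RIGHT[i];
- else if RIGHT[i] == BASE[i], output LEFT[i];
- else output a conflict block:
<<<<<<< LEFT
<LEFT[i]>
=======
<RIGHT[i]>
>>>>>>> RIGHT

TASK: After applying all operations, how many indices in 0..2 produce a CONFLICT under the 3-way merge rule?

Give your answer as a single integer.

Answer: 0

Derivation:
Final LEFT:  [charlie, bravo, bravo]
Final RIGHT: [echo, bravo, bravo]
i=0: L=charlie, R=echo=BASE -> take LEFT -> charlie
i=1: L=bravo R=bravo -> agree -> bravo
i=2: L=bravo R=bravo -> agree -> bravo
Conflict count: 0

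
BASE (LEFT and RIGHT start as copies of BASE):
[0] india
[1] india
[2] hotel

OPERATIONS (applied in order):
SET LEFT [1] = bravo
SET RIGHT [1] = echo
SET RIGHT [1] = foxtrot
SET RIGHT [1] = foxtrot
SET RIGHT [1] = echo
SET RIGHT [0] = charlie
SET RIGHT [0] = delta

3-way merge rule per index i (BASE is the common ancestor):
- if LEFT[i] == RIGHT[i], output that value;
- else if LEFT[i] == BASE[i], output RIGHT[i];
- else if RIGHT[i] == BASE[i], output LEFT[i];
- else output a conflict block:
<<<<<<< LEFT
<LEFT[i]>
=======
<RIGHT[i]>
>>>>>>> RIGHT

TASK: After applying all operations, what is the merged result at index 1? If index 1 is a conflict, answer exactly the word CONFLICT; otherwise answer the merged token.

Final LEFT:  [india, bravo, hotel]
Final RIGHT: [delta, echo, hotel]
i=0: L=india=BASE, R=delta -> take RIGHT -> delta
i=1: BASE=india L=bravo R=echo all differ -> CONFLICT
i=2: L=hotel R=hotel -> agree -> hotel
Index 1 -> CONFLICT

Answer: CONFLICT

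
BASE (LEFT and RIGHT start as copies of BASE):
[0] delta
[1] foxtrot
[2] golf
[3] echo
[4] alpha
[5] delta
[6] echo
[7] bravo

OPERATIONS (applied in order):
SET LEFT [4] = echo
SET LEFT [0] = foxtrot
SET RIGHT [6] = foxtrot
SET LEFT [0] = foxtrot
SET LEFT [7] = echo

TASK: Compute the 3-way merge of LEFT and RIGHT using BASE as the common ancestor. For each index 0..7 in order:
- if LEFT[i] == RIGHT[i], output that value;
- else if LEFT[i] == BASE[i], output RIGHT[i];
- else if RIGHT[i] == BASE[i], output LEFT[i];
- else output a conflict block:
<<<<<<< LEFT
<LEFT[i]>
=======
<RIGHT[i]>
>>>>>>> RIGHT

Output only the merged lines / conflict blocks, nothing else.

Answer: foxtrot
foxtrot
golf
echo
echo
delta
foxtrot
echo

Derivation:
Final LEFT:  [foxtrot, foxtrot, golf, echo, echo, delta, echo, echo]
Final RIGHT: [delta, foxtrot, golf, echo, alpha, delta, foxtrot, bravo]
i=0: L=foxtrot, R=delta=BASE -> take LEFT -> foxtrot
i=1: L=foxtrot R=foxtrot -> agree -> foxtrot
i=2: L=golf R=golf -> agree -> golf
i=3: L=echo R=echo -> agree -> echo
i=4: L=echo, R=alpha=BASE -> take LEFT -> echo
i=5: L=delta R=delta -> agree -> delta
i=6: L=echo=BASE, R=foxtrot -> take RIGHT -> foxtrot
i=7: L=echo, R=bravo=BASE -> take LEFT -> echo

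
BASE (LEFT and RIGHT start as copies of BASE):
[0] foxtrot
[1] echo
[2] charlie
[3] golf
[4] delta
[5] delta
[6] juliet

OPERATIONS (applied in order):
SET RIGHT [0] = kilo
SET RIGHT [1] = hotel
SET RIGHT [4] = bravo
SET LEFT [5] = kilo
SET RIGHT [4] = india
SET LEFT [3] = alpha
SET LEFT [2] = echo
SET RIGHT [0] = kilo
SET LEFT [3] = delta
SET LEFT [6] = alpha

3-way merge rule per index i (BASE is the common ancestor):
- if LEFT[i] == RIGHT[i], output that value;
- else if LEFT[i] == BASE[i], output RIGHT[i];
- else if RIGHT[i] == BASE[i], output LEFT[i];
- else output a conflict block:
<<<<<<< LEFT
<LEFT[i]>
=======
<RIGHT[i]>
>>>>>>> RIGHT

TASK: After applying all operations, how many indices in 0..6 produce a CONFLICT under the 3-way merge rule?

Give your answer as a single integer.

Answer: 0

Derivation:
Final LEFT:  [foxtrot, echo, echo, delta, delta, kilo, alpha]
Final RIGHT: [kilo, hotel, charlie, golf, india, delta, juliet]
i=0: L=foxtrot=BASE, R=kilo -> take RIGHT -> kilo
i=1: L=echo=BASE, R=hotel -> take RIGHT -> hotel
i=2: L=echo, R=charlie=BASE -> take LEFT -> echo
i=3: L=delta, R=golf=BASE -> take LEFT -> delta
i=4: L=delta=BASE, R=india -> take RIGHT -> india
i=5: L=kilo, R=delta=BASE -> take LEFT -> kilo
i=6: L=alpha, R=juliet=BASE -> take LEFT -> alpha
Conflict count: 0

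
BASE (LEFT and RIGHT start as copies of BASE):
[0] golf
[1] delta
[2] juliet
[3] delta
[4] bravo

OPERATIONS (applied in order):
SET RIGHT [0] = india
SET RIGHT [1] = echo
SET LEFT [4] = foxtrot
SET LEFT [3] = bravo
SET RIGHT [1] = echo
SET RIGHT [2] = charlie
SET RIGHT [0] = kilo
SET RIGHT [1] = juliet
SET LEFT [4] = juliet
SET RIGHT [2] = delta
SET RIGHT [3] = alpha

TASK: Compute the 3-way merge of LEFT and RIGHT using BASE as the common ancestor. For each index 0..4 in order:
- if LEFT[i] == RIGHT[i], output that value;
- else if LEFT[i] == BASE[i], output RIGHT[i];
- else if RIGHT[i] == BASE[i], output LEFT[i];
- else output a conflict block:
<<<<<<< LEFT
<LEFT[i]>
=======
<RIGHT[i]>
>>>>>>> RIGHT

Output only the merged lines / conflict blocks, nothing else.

Final LEFT:  [golf, delta, juliet, bravo, juliet]
Final RIGHT: [kilo, juliet, delta, alpha, bravo]
i=0: L=golf=BASE, R=kilo -> take RIGHT -> kilo
i=1: L=delta=BASE, R=juliet -> take RIGHT -> juliet
i=2: L=juliet=BASE, R=delta -> take RIGHT -> delta
i=3: BASE=delta L=bravo R=alpha all differ -> CONFLICT
i=4: L=juliet, R=bravo=BASE -> take LEFT -> juliet

Answer: kilo
juliet
delta
<<<<<<< LEFT
bravo
=======
alpha
>>>>>>> RIGHT
juliet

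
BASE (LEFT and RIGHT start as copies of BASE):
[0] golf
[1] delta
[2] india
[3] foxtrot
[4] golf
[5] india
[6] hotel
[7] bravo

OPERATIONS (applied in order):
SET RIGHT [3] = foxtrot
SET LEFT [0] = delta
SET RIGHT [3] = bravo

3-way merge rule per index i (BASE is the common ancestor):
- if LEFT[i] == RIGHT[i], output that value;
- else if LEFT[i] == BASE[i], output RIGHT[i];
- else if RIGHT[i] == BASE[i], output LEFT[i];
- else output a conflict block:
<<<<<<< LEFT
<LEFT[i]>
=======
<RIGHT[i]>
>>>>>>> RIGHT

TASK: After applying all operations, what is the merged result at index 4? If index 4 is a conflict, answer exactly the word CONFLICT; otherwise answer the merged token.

Final LEFT:  [delta, delta, india, foxtrot, golf, india, hotel, bravo]
Final RIGHT: [golf, delta, india, bravo, golf, india, hotel, bravo]
i=0: L=delta, R=golf=BASE -> take LEFT -> delta
i=1: L=delta R=delta -> agree -> delta
i=2: L=india R=india -> agree -> india
i=3: L=foxtrot=BASE, R=bravo -> take RIGHT -> bravo
i=4: L=golf R=golf -> agree -> golf
i=5: L=india R=india -> agree -> india
i=6: L=hotel R=hotel -> agree -> hotel
i=7: L=bravo R=bravo -> agree -> bravo
Index 4 -> golf

Answer: golf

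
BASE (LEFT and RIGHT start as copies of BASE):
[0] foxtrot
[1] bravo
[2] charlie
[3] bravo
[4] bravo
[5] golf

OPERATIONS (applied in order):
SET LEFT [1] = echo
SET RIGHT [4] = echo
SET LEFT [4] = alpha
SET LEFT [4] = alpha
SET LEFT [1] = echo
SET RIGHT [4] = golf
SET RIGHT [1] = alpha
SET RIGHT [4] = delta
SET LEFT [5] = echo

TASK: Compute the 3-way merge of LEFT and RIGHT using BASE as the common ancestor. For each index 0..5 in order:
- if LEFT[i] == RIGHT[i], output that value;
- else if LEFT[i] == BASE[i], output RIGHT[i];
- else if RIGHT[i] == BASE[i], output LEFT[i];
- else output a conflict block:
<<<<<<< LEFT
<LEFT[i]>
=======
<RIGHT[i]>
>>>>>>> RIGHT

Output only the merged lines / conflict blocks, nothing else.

Final LEFT:  [foxtrot, echo, charlie, bravo, alpha, echo]
Final RIGHT: [foxtrot, alpha, charlie, bravo, delta, golf]
i=0: L=foxtrot R=foxtrot -> agree -> foxtrot
i=1: BASE=bravo L=echo R=alpha all differ -> CONFLICT
i=2: L=charlie R=charlie -> agree -> charlie
i=3: L=bravo R=bravo -> agree -> bravo
i=4: BASE=bravo L=alpha R=delta all differ -> CONFLICT
i=5: L=echo, R=golf=BASE -> take LEFT -> echo

Answer: foxtrot
<<<<<<< LEFT
echo
=======
alpha
>>>>>>> RIGHT
charlie
bravo
<<<<<<< LEFT
alpha
=======
delta
>>>>>>> RIGHT
echo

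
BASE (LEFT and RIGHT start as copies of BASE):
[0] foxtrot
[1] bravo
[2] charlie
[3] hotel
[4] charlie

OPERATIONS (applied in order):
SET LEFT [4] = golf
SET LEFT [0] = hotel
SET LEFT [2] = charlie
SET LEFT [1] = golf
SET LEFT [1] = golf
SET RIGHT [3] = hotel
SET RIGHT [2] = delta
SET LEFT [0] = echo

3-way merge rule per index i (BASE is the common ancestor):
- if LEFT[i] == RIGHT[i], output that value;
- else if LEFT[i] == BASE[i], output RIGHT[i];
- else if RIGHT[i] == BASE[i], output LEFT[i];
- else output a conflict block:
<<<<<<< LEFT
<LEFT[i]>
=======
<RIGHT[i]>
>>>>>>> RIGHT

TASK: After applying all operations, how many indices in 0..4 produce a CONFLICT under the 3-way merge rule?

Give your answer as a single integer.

Answer: 0

Derivation:
Final LEFT:  [echo, golf, charlie, hotel, golf]
Final RIGHT: [foxtrot, bravo, delta, hotel, charlie]
i=0: L=echo, R=foxtrot=BASE -> take LEFT -> echo
i=1: L=golf, R=bravo=BASE -> take LEFT -> golf
i=2: L=charlie=BASE, R=delta -> take RIGHT -> delta
i=3: L=hotel R=hotel -> agree -> hotel
i=4: L=golf, R=charlie=BASE -> take LEFT -> golf
Conflict count: 0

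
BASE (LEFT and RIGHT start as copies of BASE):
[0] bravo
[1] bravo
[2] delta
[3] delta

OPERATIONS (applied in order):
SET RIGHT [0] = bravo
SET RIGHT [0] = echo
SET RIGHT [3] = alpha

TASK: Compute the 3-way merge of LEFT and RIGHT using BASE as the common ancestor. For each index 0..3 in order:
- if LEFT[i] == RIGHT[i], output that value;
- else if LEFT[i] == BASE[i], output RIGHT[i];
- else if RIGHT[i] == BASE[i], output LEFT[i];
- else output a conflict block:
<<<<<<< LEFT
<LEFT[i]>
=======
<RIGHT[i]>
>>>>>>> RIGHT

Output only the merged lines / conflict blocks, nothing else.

Answer: echo
bravo
delta
alpha

Derivation:
Final LEFT:  [bravo, bravo, delta, delta]
Final RIGHT: [echo, bravo, delta, alpha]
i=0: L=bravo=BASE, R=echo -> take RIGHT -> echo
i=1: L=bravo R=bravo -> agree -> bravo
i=2: L=delta R=delta -> agree -> delta
i=3: L=delta=BASE, R=alpha -> take RIGHT -> alpha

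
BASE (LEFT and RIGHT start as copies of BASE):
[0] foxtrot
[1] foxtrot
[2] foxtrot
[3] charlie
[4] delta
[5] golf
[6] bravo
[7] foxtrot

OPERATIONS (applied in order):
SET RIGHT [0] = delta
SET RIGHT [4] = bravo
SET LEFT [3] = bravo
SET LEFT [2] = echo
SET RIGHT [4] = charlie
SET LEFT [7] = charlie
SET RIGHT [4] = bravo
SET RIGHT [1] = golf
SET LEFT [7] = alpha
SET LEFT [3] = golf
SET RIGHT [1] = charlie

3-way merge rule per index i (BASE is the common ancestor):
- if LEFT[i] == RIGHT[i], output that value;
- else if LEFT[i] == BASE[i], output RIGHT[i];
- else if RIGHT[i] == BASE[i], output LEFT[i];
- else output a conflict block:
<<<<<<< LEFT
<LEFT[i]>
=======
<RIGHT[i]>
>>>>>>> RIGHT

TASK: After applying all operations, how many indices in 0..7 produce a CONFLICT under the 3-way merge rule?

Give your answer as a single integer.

Answer: 0

Derivation:
Final LEFT:  [foxtrot, foxtrot, echo, golf, delta, golf, bravo, alpha]
Final RIGHT: [delta, charlie, foxtrot, charlie, bravo, golf, bravo, foxtrot]
i=0: L=foxtrot=BASE, R=delta -> take RIGHT -> delta
i=1: L=foxtrot=BASE, R=charlie -> take RIGHT -> charlie
i=2: L=echo, R=foxtrot=BASE -> take LEFT -> echo
i=3: L=golf, R=charlie=BASE -> take LEFT -> golf
i=4: L=delta=BASE, R=bravo -> take RIGHT -> bravo
i=5: L=golf R=golf -> agree -> golf
i=6: L=bravo R=bravo -> agree -> bravo
i=7: L=alpha, R=foxtrot=BASE -> take LEFT -> alpha
Conflict count: 0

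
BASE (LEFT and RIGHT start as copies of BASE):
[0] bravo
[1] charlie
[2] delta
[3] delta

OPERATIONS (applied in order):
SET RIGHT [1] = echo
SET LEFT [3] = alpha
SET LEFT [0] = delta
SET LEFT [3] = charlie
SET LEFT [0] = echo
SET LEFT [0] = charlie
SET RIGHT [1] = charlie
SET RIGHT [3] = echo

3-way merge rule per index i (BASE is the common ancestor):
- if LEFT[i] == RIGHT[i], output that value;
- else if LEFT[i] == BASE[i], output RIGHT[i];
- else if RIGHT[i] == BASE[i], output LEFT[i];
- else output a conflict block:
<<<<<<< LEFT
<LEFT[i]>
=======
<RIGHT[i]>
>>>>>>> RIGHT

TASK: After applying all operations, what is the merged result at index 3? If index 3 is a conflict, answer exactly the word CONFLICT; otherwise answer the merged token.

Final LEFT:  [charlie, charlie, delta, charlie]
Final RIGHT: [bravo, charlie, delta, echo]
i=0: L=charlie, R=bravo=BASE -> take LEFT -> charlie
i=1: L=charlie R=charlie -> agree -> charlie
i=2: L=delta R=delta -> agree -> delta
i=3: BASE=delta L=charlie R=echo all differ -> CONFLICT
Index 3 -> CONFLICT

Answer: CONFLICT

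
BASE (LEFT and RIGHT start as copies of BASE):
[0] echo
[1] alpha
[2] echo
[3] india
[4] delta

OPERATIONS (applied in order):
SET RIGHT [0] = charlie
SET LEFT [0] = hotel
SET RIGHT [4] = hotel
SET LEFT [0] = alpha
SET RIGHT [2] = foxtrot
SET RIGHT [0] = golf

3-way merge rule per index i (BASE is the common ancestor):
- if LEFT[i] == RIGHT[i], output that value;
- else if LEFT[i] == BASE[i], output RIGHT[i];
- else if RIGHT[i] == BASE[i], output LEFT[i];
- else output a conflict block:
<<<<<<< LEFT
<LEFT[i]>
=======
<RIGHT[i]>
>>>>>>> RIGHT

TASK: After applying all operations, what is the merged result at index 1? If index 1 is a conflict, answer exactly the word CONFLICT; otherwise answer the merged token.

Answer: alpha

Derivation:
Final LEFT:  [alpha, alpha, echo, india, delta]
Final RIGHT: [golf, alpha, foxtrot, india, hotel]
i=0: BASE=echo L=alpha R=golf all differ -> CONFLICT
i=1: L=alpha R=alpha -> agree -> alpha
i=2: L=echo=BASE, R=foxtrot -> take RIGHT -> foxtrot
i=3: L=india R=india -> agree -> india
i=4: L=delta=BASE, R=hotel -> take RIGHT -> hotel
Index 1 -> alpha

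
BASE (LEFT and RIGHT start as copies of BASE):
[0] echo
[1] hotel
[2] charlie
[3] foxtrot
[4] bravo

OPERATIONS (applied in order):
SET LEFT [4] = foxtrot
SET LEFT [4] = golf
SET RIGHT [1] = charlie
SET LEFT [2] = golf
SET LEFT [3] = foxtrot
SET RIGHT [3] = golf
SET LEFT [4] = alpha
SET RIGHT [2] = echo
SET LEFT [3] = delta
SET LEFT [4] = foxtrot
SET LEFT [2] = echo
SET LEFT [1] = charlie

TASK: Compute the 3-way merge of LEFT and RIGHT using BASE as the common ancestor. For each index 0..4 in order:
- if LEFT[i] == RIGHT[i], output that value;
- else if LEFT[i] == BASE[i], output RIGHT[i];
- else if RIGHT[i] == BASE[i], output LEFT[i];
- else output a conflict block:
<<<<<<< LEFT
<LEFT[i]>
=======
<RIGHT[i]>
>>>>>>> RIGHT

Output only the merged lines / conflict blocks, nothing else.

Final LEFT:  [echo, charlie, echo, delta, foxtrot]
Final RIGHT: [echo, charlie, echo, golf, bravo]
i=0: L=echo R=echo -> agree -> echo
i=1: L=charlie R=charlie -> agree -> charlie
i=2: L=echo R=echo -> agree -> echo
i=3: BASE=foxtrot L=delta R=golf all differ -> CONFLICT
i=4: L=foxtrot, R=bravo=BASE -> take LEFT -> foxtrot

Answer: echo
charlie
echo
<<<<<<< LEFT
delta
=======
golf
>>>>>>> RIGHT
foxtrot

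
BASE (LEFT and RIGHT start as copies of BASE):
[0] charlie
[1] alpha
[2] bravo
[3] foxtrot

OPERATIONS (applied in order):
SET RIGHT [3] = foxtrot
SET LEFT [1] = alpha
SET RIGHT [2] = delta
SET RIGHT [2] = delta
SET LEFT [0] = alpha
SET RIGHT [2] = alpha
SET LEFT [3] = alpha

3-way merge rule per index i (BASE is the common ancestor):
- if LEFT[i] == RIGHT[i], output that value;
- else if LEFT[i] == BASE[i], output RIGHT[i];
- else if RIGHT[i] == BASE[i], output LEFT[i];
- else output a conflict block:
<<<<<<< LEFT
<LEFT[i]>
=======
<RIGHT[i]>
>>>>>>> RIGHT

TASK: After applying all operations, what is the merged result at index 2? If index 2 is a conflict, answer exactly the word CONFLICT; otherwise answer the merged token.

Answer: alpha

Derivation:
Final LEFT:  [alpha, alpha, bravo, alpha]
Final RIGHT: [charlie, alpha, alpha, foxtrot]
i=0: L=alpha, R=charlie=BASE -> take LEFT -> alpha
i=1: L=alpha R=alpha -> agree -> alpha
i=2: L=bravo=BASE, R=alpha -> take RIGHT -> alpha
i=3: L=alpha, R=foxtrot=BASE -> take LEFT -> alpha
Index 2 -> alpha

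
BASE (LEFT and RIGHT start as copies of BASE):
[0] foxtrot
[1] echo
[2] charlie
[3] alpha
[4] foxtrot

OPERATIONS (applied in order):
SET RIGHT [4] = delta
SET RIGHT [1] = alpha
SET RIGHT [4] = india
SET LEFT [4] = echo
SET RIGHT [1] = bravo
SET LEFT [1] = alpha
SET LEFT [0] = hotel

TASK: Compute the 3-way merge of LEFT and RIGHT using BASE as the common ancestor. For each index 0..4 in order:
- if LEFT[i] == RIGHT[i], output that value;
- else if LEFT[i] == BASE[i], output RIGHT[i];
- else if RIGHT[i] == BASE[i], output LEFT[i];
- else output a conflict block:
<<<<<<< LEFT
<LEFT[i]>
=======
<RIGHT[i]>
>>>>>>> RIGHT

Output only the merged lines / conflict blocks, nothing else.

Final LEFT:  [hotel, alpha, charlie, alpha, echo]
Final RIGHT: [foxtrot, bravo, charlie, alpha, india]
i=0: L=hotel, R=foxtrot=BASE -> take LEFT -> hotel
i=1: BASE=echo L=alpha R=bravo all differ -> CONFLICT
i=2: L=charlie R=charlie -> agree -> charlie
i=3: L=alpha R=alpha -> agree -> alpha
i=4: BASE=foxtrot L=echo R=india all differ -> CONFLICT

Answer: hotel
<<<<<<< LEFT
alpha
=======
bravo
>>>>>>> RIGHT
charlie
alpha
<<<<<<< LEFT
echo
=======
india
>>>>>>> RIGHT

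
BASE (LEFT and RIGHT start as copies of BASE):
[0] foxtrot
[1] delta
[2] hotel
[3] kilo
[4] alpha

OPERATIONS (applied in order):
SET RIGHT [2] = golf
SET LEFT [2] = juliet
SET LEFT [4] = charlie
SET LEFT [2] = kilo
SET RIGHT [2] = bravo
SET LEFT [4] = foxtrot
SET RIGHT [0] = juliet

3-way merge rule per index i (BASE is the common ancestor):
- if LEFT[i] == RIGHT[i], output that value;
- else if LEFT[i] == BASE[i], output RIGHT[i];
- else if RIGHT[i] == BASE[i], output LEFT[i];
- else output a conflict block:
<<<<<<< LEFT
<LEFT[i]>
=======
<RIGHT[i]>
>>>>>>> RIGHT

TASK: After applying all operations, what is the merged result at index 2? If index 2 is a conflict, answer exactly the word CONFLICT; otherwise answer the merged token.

Answer: CONFLICT

Derivation:
Final LEFT:  [foxtrot, delta, kilo, kilo, foxtrot]
Final RIGHT: [juliet, delta, bravo, kilo, alpha]
i=0: L=foxtrot=BASE, R=juliet -> take RIGHT -> juliet
i=1: L=delta R=delta -> agree -> delta
i=2: BASE=hotel L=kilo R=bravo all differ -> CONFLICT
i=3: L=kilo R=kilo -> agree -> kilo
i=4: L=foxtrot, R=alpha=BASE -> take LEFT -> foxtrot
Index 2 -> CONFLICT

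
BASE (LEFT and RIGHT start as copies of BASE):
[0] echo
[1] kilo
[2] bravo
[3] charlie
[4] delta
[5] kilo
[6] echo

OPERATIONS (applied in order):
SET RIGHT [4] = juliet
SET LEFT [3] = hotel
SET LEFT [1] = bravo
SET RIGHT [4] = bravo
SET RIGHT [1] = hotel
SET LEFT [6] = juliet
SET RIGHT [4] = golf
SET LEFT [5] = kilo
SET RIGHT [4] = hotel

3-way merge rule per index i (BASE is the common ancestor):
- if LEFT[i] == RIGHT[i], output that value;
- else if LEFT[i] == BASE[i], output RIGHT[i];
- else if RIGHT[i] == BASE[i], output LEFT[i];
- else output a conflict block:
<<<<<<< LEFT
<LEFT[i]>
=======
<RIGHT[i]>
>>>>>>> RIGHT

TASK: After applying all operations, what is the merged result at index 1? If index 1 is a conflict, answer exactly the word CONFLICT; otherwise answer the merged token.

Answer: CONFLICT

Derivation:
Final LEFT:  [echo, bravo, bravo, hotel, delta, kilo, juliet]
Final RIGHT: [echo, hotel, bravo, charlie, hotel, kilo, echo]
i=0: L=echo R=echo -> agree -> echo
i=1: BASE=kilo L=bravo R=hotel all differ -> CONFLICT
i=2: L=bravo R=bravo -> agree -> bravo
i=3: L=hotel, R=charlie=BASE -> take LEFT -> hotel
i=4: L=delta=BASE, R=hotel -> take RIGHT -> hotel
i=5: L=kilo R=kilo -> agree -> kilo
i=6: L=juliet, R=echo=BASE -> take LEFT -> juliet
Index 1 -> CONFLICT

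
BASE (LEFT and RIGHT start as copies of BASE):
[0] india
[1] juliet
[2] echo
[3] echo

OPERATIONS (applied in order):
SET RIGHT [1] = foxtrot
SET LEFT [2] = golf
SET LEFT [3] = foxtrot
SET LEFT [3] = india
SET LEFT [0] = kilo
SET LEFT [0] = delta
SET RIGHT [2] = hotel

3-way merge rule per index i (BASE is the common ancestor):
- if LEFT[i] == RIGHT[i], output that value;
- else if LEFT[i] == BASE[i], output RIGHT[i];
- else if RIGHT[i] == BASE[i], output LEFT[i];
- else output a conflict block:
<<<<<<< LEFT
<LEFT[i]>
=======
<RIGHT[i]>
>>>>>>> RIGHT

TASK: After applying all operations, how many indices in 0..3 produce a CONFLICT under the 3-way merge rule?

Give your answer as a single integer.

Final LEFT:  [delta, juliet, golf, india]
Final RIGHT: [india, foxtrot, hotel, echo]
i=0: L=delta, R=india=BASE -> take LEFT -> delta
i=1: L=juliet=BASE, R=foxtrot -> take RIGHT -> foxtrot
i=2: BASE=echo L=golf R=hotel all differ -> CONFLICT
i=3: L=india, R=echo=BASE -> take LEFT -> india
Conflict count: 1

Answer: 1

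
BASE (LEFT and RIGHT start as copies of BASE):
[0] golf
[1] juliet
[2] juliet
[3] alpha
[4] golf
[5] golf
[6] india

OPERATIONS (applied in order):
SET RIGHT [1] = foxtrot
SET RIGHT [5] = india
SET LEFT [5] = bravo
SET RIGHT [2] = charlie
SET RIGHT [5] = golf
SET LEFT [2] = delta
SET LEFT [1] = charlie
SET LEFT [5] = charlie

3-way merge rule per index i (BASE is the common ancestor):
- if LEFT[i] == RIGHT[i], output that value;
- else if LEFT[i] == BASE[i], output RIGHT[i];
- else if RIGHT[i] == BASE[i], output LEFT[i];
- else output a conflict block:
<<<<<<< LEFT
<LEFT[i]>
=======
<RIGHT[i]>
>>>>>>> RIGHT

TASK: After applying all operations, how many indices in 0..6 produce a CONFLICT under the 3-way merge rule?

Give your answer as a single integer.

Answer: 2

Derivation:
Final LEFT:  [golf, charlie, delta, alpha, golf, charlie, india]
Final RIGHT: [golf, foxtrot, charlie, alpha, golf, golf, india]
i=0: L=golf R=golf -> agree -> golf
i=1: BASE=juliet L=charlie R=foxtrot all differ -> CONFLICT
i=2: BASE=juliet L=delta R=charlie all differ -> CONFLICT
i=3: L=alpha R=alpha -> agree -> alpha
i=4: L=golf R=golf -> agree -> golf
i=5: L=charlie, R=golf=BASE -> take LEFT -> charlie
i=6: L=india R=india -> agree -> india
Conflict count: 2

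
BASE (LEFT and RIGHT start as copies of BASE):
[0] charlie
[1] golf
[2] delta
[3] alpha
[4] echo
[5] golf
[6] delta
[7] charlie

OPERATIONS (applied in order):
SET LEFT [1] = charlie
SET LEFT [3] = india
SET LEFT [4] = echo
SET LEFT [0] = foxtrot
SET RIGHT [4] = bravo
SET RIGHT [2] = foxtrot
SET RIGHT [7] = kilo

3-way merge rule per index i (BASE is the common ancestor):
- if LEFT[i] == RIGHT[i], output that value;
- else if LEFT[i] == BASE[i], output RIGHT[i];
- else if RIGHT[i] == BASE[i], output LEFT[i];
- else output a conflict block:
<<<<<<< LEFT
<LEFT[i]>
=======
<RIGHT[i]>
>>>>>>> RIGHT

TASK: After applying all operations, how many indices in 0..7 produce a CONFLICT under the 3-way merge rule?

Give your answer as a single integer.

Final LEFT:  [foxtrot, charlie, delta, india, echo, golf, delta, charlie]
Final RIGHT: [charlie, golf, foxtrot, alpha, bravo, golf, delta, kilo]
i=0: L=foxtrot, R=charlie=BASE -> take LEFT -> foxtrot
i=1: L=charlie, R=golf=BASE -> take LEFT -> charlie
i=2: L=delta=BASE, R=foxtrot -> take RIGHT -> foxtrot
i=3: L=india, R=alpha=BASE -> take LEFT -> india
i=4: L=echo=BASE, R=bravo -> take RIGHT -> bravo
i=5: L=golf R=golf -> agree -> golf
i=6: L=delta R=delta -> agree -> delta
i=7: L=charlie=BASE, R=kilo -> take RIGHT -> kilo
Conflict count: 0

Answer: 0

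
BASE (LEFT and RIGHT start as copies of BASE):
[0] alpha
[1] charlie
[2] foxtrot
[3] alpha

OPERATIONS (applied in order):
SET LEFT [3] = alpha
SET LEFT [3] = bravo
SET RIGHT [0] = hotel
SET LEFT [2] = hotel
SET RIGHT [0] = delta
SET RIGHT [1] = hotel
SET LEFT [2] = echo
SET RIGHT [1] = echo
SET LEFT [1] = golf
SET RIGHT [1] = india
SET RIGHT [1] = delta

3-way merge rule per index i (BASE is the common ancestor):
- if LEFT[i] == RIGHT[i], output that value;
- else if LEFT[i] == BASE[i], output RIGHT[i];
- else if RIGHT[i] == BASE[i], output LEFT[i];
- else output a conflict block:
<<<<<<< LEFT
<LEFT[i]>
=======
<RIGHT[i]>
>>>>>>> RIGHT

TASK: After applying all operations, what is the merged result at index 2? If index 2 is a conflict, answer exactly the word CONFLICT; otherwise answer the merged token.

Answer: echo

Derivation:
Final LEFT:  [alpha, golf, echo, bravo]
Final RIGHT: [delta, delta, foxtrot, alpha]
i=0: L=alpha=BASE, R=delta -> take RIGHT -> delta
i=1: BASE=charlie L=golf R=delta all differ -> CONFLICT
i=2: L=echo, R=foxtrot=BASE -> take LEFT -> echo
i=3: L=bravo, R=alpha=BASE -> take LEFT -> bravo
Index 2 -> echo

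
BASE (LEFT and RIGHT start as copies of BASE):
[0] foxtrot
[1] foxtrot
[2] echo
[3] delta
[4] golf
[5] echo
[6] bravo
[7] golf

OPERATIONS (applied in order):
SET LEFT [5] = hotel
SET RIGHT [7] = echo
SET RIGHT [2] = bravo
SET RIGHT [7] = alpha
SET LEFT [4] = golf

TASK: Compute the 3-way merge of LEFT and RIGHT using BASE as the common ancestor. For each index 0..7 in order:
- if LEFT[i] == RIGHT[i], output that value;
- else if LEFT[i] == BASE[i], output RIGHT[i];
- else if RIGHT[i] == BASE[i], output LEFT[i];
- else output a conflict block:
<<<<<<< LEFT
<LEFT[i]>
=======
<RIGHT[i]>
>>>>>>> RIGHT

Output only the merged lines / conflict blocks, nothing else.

Final LEFT:  [foxtrot, foxtrot, echo, delta, golf, hotel, bravo, golf]
Final RIGHT: [foxtrot, foxtrot, bravo, delta, golf, echo, bravo, alpha]
i=0: L=foxtrot R=foxtrot -> agree -> foxtrot
i=1: L=foxtrot R=foxtrot -> agree -> foxtrot
i=2: L=echo=BASE, R=bravo -> take RIGHT -> bravo
i=3: L=delta R=delta -> agree -> delta
i=4: L=golf R=golf -> agree -> golf
i=5: L=hotel, R=echo=BASE -> take LEFT -> hotel
i=6: L=bravo R=bravo -> agree -> bravo
i=7: L=golf=BASE, R=alpha -> take RIGHT -> alpha

Answer: foxtrot
foxtrot
bravo
delta
golf
hotel
bravo
alpha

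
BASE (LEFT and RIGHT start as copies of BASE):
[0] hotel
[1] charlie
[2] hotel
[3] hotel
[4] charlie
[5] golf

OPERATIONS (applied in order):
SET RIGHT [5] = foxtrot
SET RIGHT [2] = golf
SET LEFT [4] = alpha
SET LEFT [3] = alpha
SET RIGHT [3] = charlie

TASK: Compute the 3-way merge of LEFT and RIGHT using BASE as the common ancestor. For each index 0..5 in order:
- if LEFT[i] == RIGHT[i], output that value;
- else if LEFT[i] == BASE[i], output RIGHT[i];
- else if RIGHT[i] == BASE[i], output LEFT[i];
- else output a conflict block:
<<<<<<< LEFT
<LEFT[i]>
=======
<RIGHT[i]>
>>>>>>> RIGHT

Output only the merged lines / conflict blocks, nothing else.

Answer: hotel
charlie
golf
<<<<<<< LEFT
alpha
=======
charlie
>>>>>>> RIGHT
alpha
foxtrot

Derivation:
Final LEFT:  [hotel, charlie, hotel, alpha, alpha, golf]
Final RIGHT: [hotel, charlie, golf, charlie, charlie, foxtrot]
i=0: L=hotel R=hotel -> agree -> hotel
i=1: L=charlie R=charlie -> agree -> charlie
i=2: L=hotel=BASE, R=golf -> take RIGHT -> golf
i=3: BASE=hotel L=alpha R=charlie all differ -> CONFLICT
i=4: L=alpha, R=charlie=BASE -> take LEFT -> alpha
i=5: L=golf=BASE, R=foxtrot -> take RIGHT -> foxtrot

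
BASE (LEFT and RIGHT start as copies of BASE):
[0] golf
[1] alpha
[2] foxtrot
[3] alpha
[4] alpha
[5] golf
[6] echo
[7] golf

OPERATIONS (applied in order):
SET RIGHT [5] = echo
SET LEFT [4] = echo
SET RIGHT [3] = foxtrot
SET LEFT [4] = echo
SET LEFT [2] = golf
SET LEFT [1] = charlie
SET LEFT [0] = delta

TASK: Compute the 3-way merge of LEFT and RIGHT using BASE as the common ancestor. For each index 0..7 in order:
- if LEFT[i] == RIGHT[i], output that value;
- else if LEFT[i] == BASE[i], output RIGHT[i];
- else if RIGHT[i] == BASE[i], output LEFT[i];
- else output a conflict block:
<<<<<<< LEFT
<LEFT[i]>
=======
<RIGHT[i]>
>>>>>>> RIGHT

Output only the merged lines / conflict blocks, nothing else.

Answer: delta
charlie
golf
foxtrot
echo
echo
echo
golf

Derivation:
Final LEFT:  [delta, charlie, golf, alpha, echo, golf, echo, golf]
Final RIGHT: [golf, alpha, foxtrot, foxtrot, alpha, echo, echo, golf]
i=0: L=delta, R=golf=BASE -> take LEFT -> delta
i=1: L=charlie, R=alpha=BASE -> take LEFT -> charlie
i=2: L=golf, R=foxtrot=BASE -> take LEFT -> golf
i=3: L=alpha=BASE, R=foxtrot -> take RIGHT -> foxtrot
i=4: L=echo, R=alpha=BASE -> take LEFT -> echo
i=5: L=golf=BASE, R=echo -> take RIGHT -> echo
i=6: L=echo R=echo -> agree -> echo
i=7: L=golf R=golf -> agree -> golf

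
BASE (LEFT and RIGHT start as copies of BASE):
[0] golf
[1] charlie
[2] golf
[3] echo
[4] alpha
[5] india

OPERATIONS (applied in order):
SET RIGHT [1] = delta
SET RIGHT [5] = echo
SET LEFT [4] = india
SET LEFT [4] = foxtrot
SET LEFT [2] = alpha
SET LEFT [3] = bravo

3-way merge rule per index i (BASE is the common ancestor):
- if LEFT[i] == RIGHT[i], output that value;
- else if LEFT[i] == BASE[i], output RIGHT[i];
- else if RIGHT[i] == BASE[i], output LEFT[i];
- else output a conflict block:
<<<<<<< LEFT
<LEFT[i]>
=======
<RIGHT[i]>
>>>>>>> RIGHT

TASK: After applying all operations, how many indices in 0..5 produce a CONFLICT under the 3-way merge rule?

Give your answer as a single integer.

Answer: 0

Derivation:
Final LEFT:  [golf, charlie, alpha, bravo, foxtrot, india]
Final RIGHT: [golf, delta, golf, echo, alpha, echo]
i=0: L=golf R=golf -> agree -> golf
i=1: L=charlie=BASE, R=delta -> take RIGHT -> delta
i=2: L=alpha, R=golf=BASE -> take LEFT -> alpha
i=3: L=bravo, R=echo=BASE -> take LEFT -> bravo
i=4: L=foxtrot, R=alpha=BASE -> take LEFT -> foxtrot
i=5: L=india=BASE, R=echo -> take RIGHT -> echo
Conflict count: 0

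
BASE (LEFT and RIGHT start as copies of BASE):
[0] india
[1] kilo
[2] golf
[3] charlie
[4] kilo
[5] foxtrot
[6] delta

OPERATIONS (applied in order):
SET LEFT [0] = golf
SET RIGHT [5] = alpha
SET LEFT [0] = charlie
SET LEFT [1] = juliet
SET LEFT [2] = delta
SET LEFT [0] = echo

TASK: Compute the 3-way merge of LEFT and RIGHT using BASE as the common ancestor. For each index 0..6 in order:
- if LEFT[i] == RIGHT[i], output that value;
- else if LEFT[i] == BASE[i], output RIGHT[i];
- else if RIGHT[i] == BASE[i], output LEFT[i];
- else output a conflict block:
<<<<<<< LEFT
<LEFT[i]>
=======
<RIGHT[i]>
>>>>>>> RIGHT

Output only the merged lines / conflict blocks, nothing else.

Final LEFT:  [echo, juliet, delta, charlie, kilo, foxtrot, delta]
Final RIGHT: [india, kilo, golf, charlie, kilo, alpha, delta]
i=0: L=echo, R=india=BASE -> take LEFT -> echo
i=1: L=juliet, R=kilo=BASE -> take LEFT -> juliet
i=2: L=delta, R=golf=BASE -> take LEFT -> delta
i=3: L=charlie R=charlie -> agree -> charlie
i=4: L=kilo R=kilo -> agree -> kilo
i=5: L=foxtrot=BASE, R=alpha -> take RIGHT -> alpha
i=6: L=delta R=delta -> agree -> delta

Answer: echo
juliet
delta
charlie
kilo
alpha
delta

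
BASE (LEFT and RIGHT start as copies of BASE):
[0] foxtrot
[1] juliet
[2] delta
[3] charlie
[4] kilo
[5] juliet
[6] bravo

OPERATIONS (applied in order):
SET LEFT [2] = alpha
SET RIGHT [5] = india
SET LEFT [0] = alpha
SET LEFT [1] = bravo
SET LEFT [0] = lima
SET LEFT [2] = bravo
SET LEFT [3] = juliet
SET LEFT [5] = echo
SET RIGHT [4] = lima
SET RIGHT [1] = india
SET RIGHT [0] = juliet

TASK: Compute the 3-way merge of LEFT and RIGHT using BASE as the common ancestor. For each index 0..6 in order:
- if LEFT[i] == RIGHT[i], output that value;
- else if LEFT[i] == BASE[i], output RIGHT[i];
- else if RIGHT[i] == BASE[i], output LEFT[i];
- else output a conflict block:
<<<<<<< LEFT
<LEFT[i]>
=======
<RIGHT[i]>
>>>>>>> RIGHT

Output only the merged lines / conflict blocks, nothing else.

Final LEFT:  [lima, bravo, bravo, juliet, kilo, echo, bravo]
Final RIGHT: [juliet, india, delta, charlie, lima, india, bravo]
i=0: BASE=foxtrot L=lima R=juliet all differ -> CONFLICT
i=1: BASE=juliet L=bravo R=india all differ -> CONFLICT
i=2: L=bravo, R=delta=BASE -> take LEFT -> bravo
i=3: L=juliet, R=charlie=BASE -> take LEFT -> juliet
i=4: L=kilo=BASE, R=lima -> take RIGHT -> lima
i=5: BASE=juliet L=echo R=india all differ -> CONFLICT
i=6: L=bravo R=bravo -> agree -> bravo

Answer: <<<<<<< LEFT
lima
=======
juliet
>>>>>>> RIGHT
<<<<<<< LEFT
bravo
=======
india
>>>>>>> RIGHT
bravo
juliet
lima
<<<<<<< LEFT
echo
=======
india
>>>>>>> RIGHT
bravo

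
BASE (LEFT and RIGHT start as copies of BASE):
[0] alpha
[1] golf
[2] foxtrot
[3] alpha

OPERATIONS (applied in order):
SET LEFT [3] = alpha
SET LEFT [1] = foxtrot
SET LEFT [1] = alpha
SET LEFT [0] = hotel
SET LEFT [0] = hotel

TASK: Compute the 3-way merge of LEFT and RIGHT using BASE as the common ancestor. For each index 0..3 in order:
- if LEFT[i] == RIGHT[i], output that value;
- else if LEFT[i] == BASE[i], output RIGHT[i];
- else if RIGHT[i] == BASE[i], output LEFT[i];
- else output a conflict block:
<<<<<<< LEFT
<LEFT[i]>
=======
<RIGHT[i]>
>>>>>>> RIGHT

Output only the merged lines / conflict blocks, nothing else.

Answer: hotel
alpha
foxtrot
alpha

Derivation:
Final LEFT:  [hotel, alpha, foxtrot, alpha]
Final RIGHT: [alpha, golf, foxtrot, alpha]
i=0: L=hotel, R=alpha=BASE -> take LEFT -> hotel
i=1: L=alpha, R=golf=BASE -> take LEFT -> alpha
i=2: L=foxtrot R=foxtrot -> agree -> foxtrot
i=3: L=alpha R=alpha -> agree -> alpha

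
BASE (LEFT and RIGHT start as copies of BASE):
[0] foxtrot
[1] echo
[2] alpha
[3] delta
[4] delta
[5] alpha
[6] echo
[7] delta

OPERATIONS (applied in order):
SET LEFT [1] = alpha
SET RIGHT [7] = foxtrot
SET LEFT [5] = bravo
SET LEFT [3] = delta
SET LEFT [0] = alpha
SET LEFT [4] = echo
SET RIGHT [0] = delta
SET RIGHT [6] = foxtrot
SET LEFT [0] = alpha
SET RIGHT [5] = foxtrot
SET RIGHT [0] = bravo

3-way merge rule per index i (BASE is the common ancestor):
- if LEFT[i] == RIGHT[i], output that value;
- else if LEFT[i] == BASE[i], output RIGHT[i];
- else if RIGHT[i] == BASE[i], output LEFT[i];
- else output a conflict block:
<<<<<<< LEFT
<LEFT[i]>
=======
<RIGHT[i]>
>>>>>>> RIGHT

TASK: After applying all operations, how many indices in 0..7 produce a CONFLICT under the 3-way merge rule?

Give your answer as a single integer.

Answer: 2

Derivation:
Final LEFT:  [alpha, alpha, alpha, delta, echo, bravo, echo, delta]
Final RIGHT: [bravo, echo, alpha, delta, delta, foxtrot, foxtrot, foxtrot]
i=0: BASE=foxtrot L=alpha R=bravo all differ -> CONFLICT
i=1: L=alpha, R=echo=BASE -> take LEFT -> alpha
i=2: L=alpha R=alpha -> agree -> alpha
i=3: L=delta R=delta -> agree -> delta
i=4: L=echo, R=delta=BASE -> take LEFT -> echo
i=5: BASE=alpha L=bravo R=foxtrot all differ -> CONFLICT
i=6: L=echo=BASE, R=foxtrot -> take RIGHT -> foxtrot
i=7: L=delta=BASE, R=foxtrot -> take RIGHT -> foxtrot
Conflict count: 2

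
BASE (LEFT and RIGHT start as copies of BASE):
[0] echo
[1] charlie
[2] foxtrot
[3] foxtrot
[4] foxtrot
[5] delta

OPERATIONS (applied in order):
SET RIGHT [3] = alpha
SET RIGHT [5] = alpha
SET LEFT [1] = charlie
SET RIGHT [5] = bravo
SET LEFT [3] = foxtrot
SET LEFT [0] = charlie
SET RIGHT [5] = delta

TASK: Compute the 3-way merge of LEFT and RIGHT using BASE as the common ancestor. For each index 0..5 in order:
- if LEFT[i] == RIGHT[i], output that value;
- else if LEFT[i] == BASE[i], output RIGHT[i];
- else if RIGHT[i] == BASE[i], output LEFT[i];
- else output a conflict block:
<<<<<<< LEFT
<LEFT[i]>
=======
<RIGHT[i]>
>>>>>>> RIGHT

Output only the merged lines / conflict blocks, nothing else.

Final LEFT:  [charlie, charlie, foxtrot, foxtrot, foxtrot, delta]
Final RIGHT: [echo, charlie, foxtrot, alpha, foxtrot, delta]
i=0: L=charlie, R=echo=BASE -> take LEFT -> charlie
i=1: L=charlie R=charlie -> agree -> charlie
i=2: L=foxtrot R=foxtrot -> agree -> foxtrot
i=3: L=foxtrot=BASE, R=alpha -> take RIGHT -> alpha
i=4: L=foxtrot R=foxtrot -> agree -> foxtrot
i=5: L=delta R=delta -> agree -> delta

Answer: charlie
charlie
foxtrot
alpha
foxtrot
delta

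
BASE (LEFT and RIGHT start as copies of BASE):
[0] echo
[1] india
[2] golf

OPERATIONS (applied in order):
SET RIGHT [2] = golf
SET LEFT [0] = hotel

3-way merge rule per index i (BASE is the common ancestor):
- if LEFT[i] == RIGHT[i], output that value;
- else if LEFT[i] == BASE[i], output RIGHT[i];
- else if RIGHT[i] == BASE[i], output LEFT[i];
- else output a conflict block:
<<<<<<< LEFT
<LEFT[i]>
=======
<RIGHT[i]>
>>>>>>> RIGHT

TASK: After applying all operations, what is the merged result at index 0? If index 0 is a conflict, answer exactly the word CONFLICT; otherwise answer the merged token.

Final LEFT:  [hotel, india, golf]
Final RIGHT: [echo, india, golf]
i=0: L=hotel, R=echo=BASE -> take LEFT -> hotel
i=1: L=india R=india -> agree -> india
i=2: L=golf R=golf -> agree -> golf
Index 0 -> hotel

Answer: hotel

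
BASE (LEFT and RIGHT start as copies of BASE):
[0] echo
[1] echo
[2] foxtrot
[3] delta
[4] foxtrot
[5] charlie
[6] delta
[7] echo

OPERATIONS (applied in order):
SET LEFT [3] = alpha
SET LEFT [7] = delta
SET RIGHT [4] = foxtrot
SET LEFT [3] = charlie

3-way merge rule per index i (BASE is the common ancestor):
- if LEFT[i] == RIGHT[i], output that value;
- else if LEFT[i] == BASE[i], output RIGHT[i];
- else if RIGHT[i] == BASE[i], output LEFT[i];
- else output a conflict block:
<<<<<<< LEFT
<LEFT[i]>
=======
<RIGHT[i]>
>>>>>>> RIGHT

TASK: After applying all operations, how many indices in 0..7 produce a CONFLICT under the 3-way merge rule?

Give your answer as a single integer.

Answer: 0

Derivation:
Final LEFT:  [echo, echo, foxtrot, charlie, foxtrot, charlie, delta, delta]
Final RIGHT: [echo, echo, foxtrot, delta, foxtrot, charlie, delta, echo]
i=0: L=echo R=echo -> agree -> echo
i=1: L=echo R=echo -> agree -> echo
i=2: L=foxtrot R=foxtrot -> agree -> foxtrot
i=3: L=charlie, R=delta=BASE -> take LEFT -> charlie
i=4: L=foxtrot R=foxtrot -> agree -> foxtrot
i=5: L=charlie R=charlie -> agree -> charlie
i=6: L=delta R=delta -> agree -> delta
i=7: L=delta, R=echo=BASE -> take LEFT -> delta
Conflict count: 0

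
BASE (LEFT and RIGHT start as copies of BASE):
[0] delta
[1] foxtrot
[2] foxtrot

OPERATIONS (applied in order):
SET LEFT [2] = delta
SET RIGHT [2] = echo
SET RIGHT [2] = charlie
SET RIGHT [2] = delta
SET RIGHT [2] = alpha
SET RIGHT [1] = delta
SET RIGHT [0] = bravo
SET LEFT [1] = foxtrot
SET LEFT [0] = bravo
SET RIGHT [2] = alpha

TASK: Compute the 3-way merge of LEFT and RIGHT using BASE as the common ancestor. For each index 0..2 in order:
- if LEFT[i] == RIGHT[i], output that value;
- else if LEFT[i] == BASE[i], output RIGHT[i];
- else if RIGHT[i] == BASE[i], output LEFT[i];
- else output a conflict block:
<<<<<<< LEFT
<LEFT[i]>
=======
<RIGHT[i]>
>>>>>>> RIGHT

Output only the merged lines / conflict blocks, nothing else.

Final LEFT:  [bravo, foxtrot, delta]
Final RIGHT: [bravo, delta, alpha]
i=0: L=bravo R=bravo -> agree -> bravo
i=1: L=foxtrot=BASE, R=delta -> take RIGHT -> delta
i=2: BASE=foxtrot L=delta R=alpha all differ -> CONFLICT

Answer: bravo
delta
<<<<<<< LEFT
delta
=======
alpha
>>>>>>> RIGHT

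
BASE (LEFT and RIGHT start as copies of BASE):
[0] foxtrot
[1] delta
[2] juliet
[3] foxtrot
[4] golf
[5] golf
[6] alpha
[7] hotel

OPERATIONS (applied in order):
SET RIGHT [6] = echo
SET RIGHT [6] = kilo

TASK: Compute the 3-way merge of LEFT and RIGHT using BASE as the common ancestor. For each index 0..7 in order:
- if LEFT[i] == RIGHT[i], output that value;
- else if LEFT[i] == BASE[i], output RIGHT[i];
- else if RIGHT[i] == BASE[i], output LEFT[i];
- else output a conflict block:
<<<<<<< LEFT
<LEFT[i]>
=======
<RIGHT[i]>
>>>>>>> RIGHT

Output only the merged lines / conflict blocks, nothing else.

Final LEFT:  [foxtrot, delta, juliet, foxtrot, golf, golf, alpha, hotel]
Final RIGHT: [foxtrot, delta, juliet, foxtrot, golf, golf, kilo, hotel]
i=0: L=foxtrot R=foxtrot -> agree -> foxtrot
i=1: L=delta R=delta -> agree -> delta
i=2: L=juliet R=juliet -> agree -> juliet
i=3: L=foxtrot R=foxtrot -> agree -> foxtrot
i=4: L=golf R=golf -> agree -> golf
i=5: L=golf R=golf -> agree -> golf
i=6: L=alpha=BASE, R=kilo -> take RIGHT -> kilo
i=7: L=hotel R=hotel -> agree -> hotel

Answer: foxtrot
delta
juliet
foxtrot
golf
golf
kilo
hotel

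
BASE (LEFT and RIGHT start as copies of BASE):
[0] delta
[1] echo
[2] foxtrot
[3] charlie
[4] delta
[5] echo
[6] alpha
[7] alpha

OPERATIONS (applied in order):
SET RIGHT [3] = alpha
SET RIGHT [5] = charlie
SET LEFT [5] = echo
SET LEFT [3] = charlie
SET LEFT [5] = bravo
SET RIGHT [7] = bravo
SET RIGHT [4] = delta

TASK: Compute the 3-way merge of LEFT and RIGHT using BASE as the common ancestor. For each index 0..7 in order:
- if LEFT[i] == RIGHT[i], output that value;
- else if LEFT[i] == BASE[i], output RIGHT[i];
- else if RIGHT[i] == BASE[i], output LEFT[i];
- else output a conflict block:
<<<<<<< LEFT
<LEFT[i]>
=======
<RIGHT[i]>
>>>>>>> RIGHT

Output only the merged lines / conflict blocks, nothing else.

Answer: delta
echo
foxtrot
alpha
delta
<<<<<<< LEFT
bravo
=======
charlie
>>>>>>> RIGHT
alpha
bravo

Derivation:
Final LEFT:  [delta, echo, foxtrot, charlie, delta, bravo, alpha, alpha]
Final RIGHT: [delta, echo, foxtrot, alpha, delta, charlie, alpha, bravo]
i=0: L=delta R=delta -> agree -> delta
i=1: L=echo R=echo -> agree -> echo
i=2: L=foxtrot R=foxtrot -> agree -> foxtrot
i=3: L=charlie=BASE, R=alpha -> take RIGHT -> alpha
i=4: L=delta R=delta -> agree -> delta
i=5: BASE=echo L=bravo R=charlie all differ -> CONFLICT
i=6: L=alpha R=alpha -> agree -> alpha
i=7: L=alpha=BASE, R=bravo -> take RIGHT -> bravo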